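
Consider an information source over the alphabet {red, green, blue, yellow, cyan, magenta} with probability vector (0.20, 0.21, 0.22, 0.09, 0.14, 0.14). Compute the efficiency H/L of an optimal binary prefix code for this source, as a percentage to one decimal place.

Entropy H = −Σ p log₂ p ≈ 2.5247 bits.
Huffman merges: 9/100+7/50→23/100; 7/50+1/5→17/50; 21/100+11/50→43/100; 23/100+17/50→57/100; 43/100+57/100→1. L = 257/100 ≈ 2.5700.
Efficiency = H/L = 2.5247/2.5700 = 98.2%.

98.2%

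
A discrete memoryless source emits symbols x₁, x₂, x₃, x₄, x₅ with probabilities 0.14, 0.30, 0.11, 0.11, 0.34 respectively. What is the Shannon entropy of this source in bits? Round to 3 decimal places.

2.148 bits

H = −Σ pᵢ log₂ pᵢ.
−0.14·log₂(0.14) = 0.3971
−0.30·log₂(0.30) = 0.5211
−0.11·log₂(0.11) = 0.3503
−0.11·log₂(0.11) = 0.3503
−0.34·log₂(0.34) = 0.5292
Sum ≈ 2.1479 → 2.148 bits.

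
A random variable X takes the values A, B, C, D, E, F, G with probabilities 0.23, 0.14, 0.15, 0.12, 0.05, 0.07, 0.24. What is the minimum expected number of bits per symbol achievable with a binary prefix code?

Repeatedly combine the two least-probable nodes; the expected code length is the sum of the merged weights.
merge 1/20 + 7/100 → 3/25
merge 3/25 + 3/25 → 6/25
merge 7/50 + 3/20 → 29/100
merge 23/100 + 6/25 → 47/100
merge 6/25 + 29/100 → 53/100
merge 47/100 + 53/100 → 1
L = 3/25 + 6/25 + 29/100 + 47/100 + 53/100 + 1 = 53/20 = 2.65 bits/symbol.

2.65 bits/symbol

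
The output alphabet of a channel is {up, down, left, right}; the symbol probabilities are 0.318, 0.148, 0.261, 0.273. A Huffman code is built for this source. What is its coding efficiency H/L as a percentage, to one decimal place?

97.5%

Entropy H = −Σ p log₂ p ≈ 1.9507 bits.
Huffman merges: 37/250+261/1000→409/1000; 273/1000+159/500→591/1000; 409/1000+591/1000→1. L = 2 ≈ 2.0000.
Efficiency = H/L = 1.9507/2.0000 = 97.5%.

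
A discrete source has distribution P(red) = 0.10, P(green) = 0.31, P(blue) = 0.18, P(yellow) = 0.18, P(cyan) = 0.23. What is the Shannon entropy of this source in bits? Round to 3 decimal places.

H = −Σ pᵢ log₂ pᵢ.
−0.10·log₂(0.10) = 0.3322
−0.31·log₂(0.31) = 0.5238
−0.18·log₂(0.18) = 0.4453
−0.18·log₂(0.18) = 0.4453
−0.23·log₂(0.23) = 0.4877
Sum ≈ 2.2343 → 2.234 bits.

2.234 bits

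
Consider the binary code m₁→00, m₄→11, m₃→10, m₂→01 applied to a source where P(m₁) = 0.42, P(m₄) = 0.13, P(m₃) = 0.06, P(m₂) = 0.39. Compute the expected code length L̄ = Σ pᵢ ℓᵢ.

L̄ = Σ pᵢ·ℓᵢ = 0.42·2 + 0.13·2 + 0.06·2 + 0.39·2 = 2 bits/symbol.

2 bits/symbol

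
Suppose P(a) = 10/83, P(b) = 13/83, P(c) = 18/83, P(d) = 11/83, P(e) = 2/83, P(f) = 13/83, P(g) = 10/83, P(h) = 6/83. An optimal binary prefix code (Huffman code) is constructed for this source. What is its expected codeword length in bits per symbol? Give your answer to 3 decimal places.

2.880 bits/symbol

Repeatedly combine the two least-probable nodes; the expected code length is the sum of the merged weights.
merge 2/83 + 6/83 → 8/83
merge 8/83 + 10/83 → 18/83
merge 10/83 + 11/83 → 21/83
merge 13/83 + 13/83 → 26/83
merge 18/83 + 18/83 → 36/83
merge 21/83 + 26/83 → 47/83
merge 36/83 + 47/83 → 1
L = 8/83 + 18/83 + 21/83 + 26/83 + 36/83 + 47/83 + 1 = 239/83 ≈ 2.880 bits/symbol.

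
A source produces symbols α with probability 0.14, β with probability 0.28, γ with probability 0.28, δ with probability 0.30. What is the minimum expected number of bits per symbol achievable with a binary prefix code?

2 bits/symbol

Repeatedly combine the two least-probable nodes; the expected code length is the sum of the merged weights.
merge 7/50 + 7/25 → 21/50
merge 7/25 + 3/10 → 29/50
merge 21/50 + 29/50 → 1
L = 21/50 + 29/50 + 1 = 2 bits/symbol.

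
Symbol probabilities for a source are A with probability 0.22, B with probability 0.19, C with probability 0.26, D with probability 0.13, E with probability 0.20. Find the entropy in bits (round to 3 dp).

2.288 bits

H = −Σ pᵢ log₂ pᵢ.
−0.22·log₂(0.22) = 0.4806
−0.19·log₂(0.19) = 0.4552
−0.26·log₂(0.26) = 0.5053
−0.13·log₂(0.13) = 0.3826
−0.20·log₂(0.20) = 0.4644
Sum ≈ 2.2881 → 2.288 bits.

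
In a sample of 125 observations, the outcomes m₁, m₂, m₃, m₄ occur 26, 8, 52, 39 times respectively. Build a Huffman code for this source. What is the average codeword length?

Probabilities are the counts divided by 125.
Repeatedly combine the two least-probable nodes; the expected code length is the sum of the merged weights.
merge 8/125 + 26/125 → 34/125
merge 34/125 + 39/125 → 73/125
merge 52/125 + 73/125 → 1
L = 34/125 + 73/125 + 1 = 232/125 = 1.856 bits/symbol.

1.856 bits/symbol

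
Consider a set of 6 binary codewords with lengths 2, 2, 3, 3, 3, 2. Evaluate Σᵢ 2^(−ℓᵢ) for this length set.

1.125

With common denominator 2^3 = 8: Σ 2^(−ℓᵢ) = 2/8 + 2/8 + 1/8 + 1/8 + 1/8 + 2/8 = 9/8 = 1.125.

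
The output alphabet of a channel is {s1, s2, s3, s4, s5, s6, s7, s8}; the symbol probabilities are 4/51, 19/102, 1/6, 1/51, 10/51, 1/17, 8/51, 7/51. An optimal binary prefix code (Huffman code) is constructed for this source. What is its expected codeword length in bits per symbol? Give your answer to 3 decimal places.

Repeatedly combine the two least-probable nodes; the expected code length is the sum of the merged weights.
merge 1/51 + 1/17 → 4/51
merge 4/51 + 4/51 → 8/51
merge 7/51 + 8/51 → 5/17
merge 8/51 + 1/6 → 11/34
merge 19/102 + 10/51 → 13/34
merge 5/17 + 11/34 → 21/34
merge 13/34 + 21/34 → 1
L = 4/51 + 8/51 + 5/17 + 11/34 + 13/34 + 21/34 + 1 = 97/34 ≈ 2.853 bits/symbol.

2.853 bits/symbol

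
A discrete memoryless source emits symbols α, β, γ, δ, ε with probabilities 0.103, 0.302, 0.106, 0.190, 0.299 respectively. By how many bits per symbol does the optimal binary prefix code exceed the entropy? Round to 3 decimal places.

Entropy H = −Σ p log₂ p ≈ 2.1787 bits.
Huffman merges: 103/1000+53/500→209/1000; 19/100+209/1000→399/1000; 299/1000+151/500→601/1000; 399/1000+601/1000→1. L = 2209/1000 ≈ 2.2090.
L − H = 2.2090 − 2.1787 = 0.030 bits.

0.030 bits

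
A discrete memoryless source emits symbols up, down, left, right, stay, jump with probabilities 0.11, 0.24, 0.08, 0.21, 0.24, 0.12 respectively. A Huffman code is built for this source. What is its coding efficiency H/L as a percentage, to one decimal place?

98.8%

Entropy H = −Σ p log₂ p ≈ 2.4700 bits.
Huffman merges: 2/25+11/100→19/100; 3/25+19/100→31/100; 21/100+6/25→9/20; 6/25+31/100→11/20; 9/20+11/20→1. L = 5/2 ≈ 2.5000.
Efficiency = H/L = 2.4700/2.5000 = 98.8%.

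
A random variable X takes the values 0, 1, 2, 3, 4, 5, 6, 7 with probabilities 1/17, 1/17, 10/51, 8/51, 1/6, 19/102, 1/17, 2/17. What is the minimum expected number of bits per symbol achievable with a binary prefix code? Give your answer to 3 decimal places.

Repeatedly combine the two least-probable nodes; the expected code length is the sum of the merged weights.
merge 1/17 + 1/17 → 2/17
merge 1/17 + 2/17 → 3/17
merge 2/17 + 8/51 → 14/51
merge 1/6 + 3/17 → 35/102
merge 19/102 + 10/51 → 13/34
merge 14/51 + 35/102 → 21/34
merge 13/34 + 21/34 → 1
L = 2/17 + 3/17 + 14/51 + 35/102 + 13/34 + 21/34 + 1 = 99/34 ≈ 2.912 bits/symbol.

2.912 bits/symbol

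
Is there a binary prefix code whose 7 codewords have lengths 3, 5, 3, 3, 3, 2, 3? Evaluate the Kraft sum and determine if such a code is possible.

With common denominator 2^5 = 32: Σ 2^(−ℓᵢ) = 4/32 + 1/32 + 4/32 + 4/32 + 4/32 + 8/32 + 4/32 = 29/32 = 0.90625.
Kraft's inequality requires Σ ≤ 1; here Σ = 0.90625 ≤ 1, so such a prefix code exists.

0.90625; yes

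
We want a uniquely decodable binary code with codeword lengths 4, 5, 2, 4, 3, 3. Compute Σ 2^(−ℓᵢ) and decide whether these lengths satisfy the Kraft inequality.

0.65625; yes

With common denominator 2^5 = 32: Σ 2^(−ℓᵢ) = 2/32 + 1/32 + 8/32 + 2/32 + 4/32 + 4/32 = 21/32 = 0.65625.
Kraft's inequality requires Σ ≤ 1; here Σ = 0.65625 ≤ 1, so such a prefix code exists.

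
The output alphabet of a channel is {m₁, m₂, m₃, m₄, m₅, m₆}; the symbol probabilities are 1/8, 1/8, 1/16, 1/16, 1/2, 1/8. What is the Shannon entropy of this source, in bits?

Each probability is a power of 1/2, so log₂(1/p) is an integer.
H = Σ p·log₂(1/p) = 1/8·3 + 1/8·3 + 1/16·4 + 1/16·4 + 1/2·1 + 1/8·3 = 2.125 bits.

2.125 bits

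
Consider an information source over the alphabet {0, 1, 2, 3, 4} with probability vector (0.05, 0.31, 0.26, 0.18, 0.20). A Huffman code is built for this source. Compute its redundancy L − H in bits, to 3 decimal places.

Entropy H = −Σ p log₂ p ≈ 2.1549 bits.
Huffman merges: 1/20+9/50→23/100; 1/5+23/100→43/100; 13/50+31/100→57/100; 43/100+57/100→1. L = 223/100 ≈ 2.2300.
L − H = 2.2300 − 2.1549 = 0.075 bits.

0.075 bits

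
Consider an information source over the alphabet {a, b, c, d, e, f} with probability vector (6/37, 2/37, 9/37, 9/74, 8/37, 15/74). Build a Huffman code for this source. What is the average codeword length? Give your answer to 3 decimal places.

Repeatedly combine the two least-probable nodes; the expected code length is the sum of the merged weights.
merge 2/37 + 9/74 → 13/74
merge 6/37 + 13/74 → 25/74
merge 15/74 + 8/37 → 31/74
merge 9/37 + 25/74 → 43/74
merge 31/74 + 43/74 → 1
L = 13/74 + 25/74 + 31/74 + 43/74 + 1 = 93/37 ≈ 2.514 bits/symbol.

2.514 bits/symbol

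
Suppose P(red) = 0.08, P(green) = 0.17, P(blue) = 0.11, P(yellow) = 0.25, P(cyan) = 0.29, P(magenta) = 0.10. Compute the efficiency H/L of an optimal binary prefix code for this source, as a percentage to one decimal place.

Entropy H = −Σ p log₂ p ≈ 2.4265 bits.
Huffman merges: 2/25+1/10→9/50; 11/100+17/100→7/25; 9/50+1/4→43/100; 7/25+29/100→57/100; 43/100+57/100→1. L = 123/50 ≈ 2.4600.
Efficiency = H/L = 2.4265/2.4600 = 98.6%.

98.6%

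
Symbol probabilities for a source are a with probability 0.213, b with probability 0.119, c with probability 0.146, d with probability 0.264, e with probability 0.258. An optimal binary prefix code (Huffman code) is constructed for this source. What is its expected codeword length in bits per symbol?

2.265 bits/symbol

Repeatedly combine the two least-probable nodes; the expected code length is the sum of the merged weights.
merge 119/1000 + 73/500 → 53/200
merge 213/1000 + 129/500 → 471/1000
merge 33/125 + 53/200 → 529/1000
merge 471/1000 + 529/1000 → 1
L = 53/200 + 471/1000 + 529/1000 + 1 = 453/200 = 2.265 bits/symbol.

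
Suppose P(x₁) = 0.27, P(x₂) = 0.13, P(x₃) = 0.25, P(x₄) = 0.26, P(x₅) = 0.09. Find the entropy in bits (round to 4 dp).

2.2106 bits

H = −Σ pᵢ log₂ pᵢ.
−0.27·log₂(0.27) = 0.5100
−0.13·log₂(0.13) = 0.3826
−0.25·log₂(0.25) = 0.5000
−0.26·log₂(0.26) = 0.5053
−0.09·log₂(0.09) = 0.3127
Sum ≈ 2.2106 → 2.2106 bits.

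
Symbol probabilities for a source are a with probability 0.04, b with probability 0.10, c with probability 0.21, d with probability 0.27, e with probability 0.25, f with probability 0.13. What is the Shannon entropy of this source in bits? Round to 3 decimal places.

H = −Σ pᵢ log₂ pᵢ.
−0.04·log₂(0.04) = 0.1858
−0.10·log₂(0.10) = 0.3322
−0.21·log₂(0.21) = 0.4728
−0.27·log₂(0.27) = 0.5100
−0.25·log₂(0.25) = 0.5000
−0.13·log₂(0.13) = 0.3826
Sum ≈ 2.3834 → 2.383 bits.

2.383 bits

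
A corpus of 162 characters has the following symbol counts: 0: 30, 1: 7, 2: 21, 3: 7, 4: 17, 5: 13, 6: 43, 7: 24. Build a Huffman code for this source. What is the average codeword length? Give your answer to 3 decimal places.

2.802 bits/symbol

Probabilities are the counts divided by 162.
Repeatedly combine the two least-probable nodes; the expected code length is the sum of the merged weights.
merge 7/162 + 7/162 → 7/81
merge 13/162 + 7/81 → 1/6
merge 17/162 + 7/54 → 19/81
merge 4/27 + 1/6 → 17/54
merge 5/27 + 19/81 → 34/81
merge 43/162 + 17/54 → 47/81
merge 34/81 + 47/81 → 1
L = 7/81 + 1/6 + 19/81 + 17/54 + 34/81 + 47/81 + 1 = 227/81 ≈ 2.802 bits/symbol.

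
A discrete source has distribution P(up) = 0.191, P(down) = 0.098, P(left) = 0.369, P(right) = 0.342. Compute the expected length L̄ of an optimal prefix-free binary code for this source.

Repeatedly combine the two least-probable nodes; the expected code length is the sum of the merged weights.
merge 49/500 + 191/1000 → 289/1000
merge 289/1000 + 171/500 → 631/1000
merge 369/1000 + 631/1000 → 1
L = 289/1000 + 631/1000 + 1 = 48/25 = 1.92 bits/symbol.

1.92 bits/symbol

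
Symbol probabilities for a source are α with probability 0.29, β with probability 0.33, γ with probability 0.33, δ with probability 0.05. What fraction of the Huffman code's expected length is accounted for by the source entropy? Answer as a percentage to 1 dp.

Entropy H = −Σ p log₂ p ≈ 1.7896 bits.
Huffman merges: 1/20+29/100→17/50; 33/100+33/100→33/50; 17/50+33/50→1. L = 2 ≈ 2.0000.
Efficiency = H/L = 1.7896/2.0000 = 89.5%.

89.5%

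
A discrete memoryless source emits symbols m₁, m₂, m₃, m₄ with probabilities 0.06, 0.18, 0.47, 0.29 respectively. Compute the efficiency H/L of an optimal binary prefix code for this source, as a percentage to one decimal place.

97.1%

Entropy H = −Σ p log₂ p ≈ 1.7187 bits.
Huffman merges: 3/50+9/50→6/25; 6/25+29/100→53/100; 47/100+53/100→1. L = 177/100 ≈ 1.7700.
Efficiency = H/L = 1.7187/1.7700 = 97.1%.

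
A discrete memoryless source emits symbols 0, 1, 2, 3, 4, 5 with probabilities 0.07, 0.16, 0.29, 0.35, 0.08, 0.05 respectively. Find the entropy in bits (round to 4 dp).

H = −Σ pᵢ log₂ pᵢ.
−0.07·log₂(0.07) = 0.2686
−0.16·log₂(0.16) = 0.4230
−0.29·log₂(0.29) = 0.5179
−0.35·log₂(0.35) = 0.5301
−0.08·log₂(0.08) = 0.2915
−0.05·log₂(0.05) = 0.2161
Sum ≈ 2.2472 → 2.2472 bits.

2.2472 bits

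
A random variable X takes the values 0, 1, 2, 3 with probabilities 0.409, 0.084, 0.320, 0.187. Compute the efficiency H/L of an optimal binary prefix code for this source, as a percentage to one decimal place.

Entropy H = −Σ p log₂ p ≈ 1.8061 bits.
Huffman merges: 21/250+187/1000→271/1000; 271/1000+8/25→591/1000; 409/1000+591/1000→1. L = 931/500 ≈ 1.8620.
Efficiency = H/L = 1.8061/1.8620 = 97.0%.

97.0%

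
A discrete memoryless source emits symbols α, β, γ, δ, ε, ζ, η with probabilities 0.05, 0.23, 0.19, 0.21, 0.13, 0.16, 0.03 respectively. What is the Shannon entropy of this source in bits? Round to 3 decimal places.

2.589 bits

H = −Σ pᵢ log₂ pᵢ.
−0.05·log₂(0.05) = 0.2161
−0.23·log₂(0.23) = 0.4877
−0.19·log₂(0.19) = 0.4552
−0.21·log₂(0.21) = 0.4728
−0.13·log₂(0.13) = 0.3826
−0.16·log₂(0.16) = 0.4230
−0.03·log₂(0.03) = 0.1518
Sum ≈ 2.5892 → 2.589 bits.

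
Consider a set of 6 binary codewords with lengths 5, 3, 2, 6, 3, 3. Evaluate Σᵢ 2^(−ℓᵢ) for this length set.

With common denominator 2^6 = 64: Σ 2^(−ℓᵢ) = 2/64 + 8/64 + 16/64 + 1/64 + 8/64 + 8/64 = 43/64 = 0.671875.

0.671875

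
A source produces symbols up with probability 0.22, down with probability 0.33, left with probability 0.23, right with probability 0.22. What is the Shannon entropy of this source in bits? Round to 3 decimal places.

H = −Σ pᵢ log₂ pᵢ.
−0.22·log₂(0.22) = 0.4806
−0.33·log₂(0.33) = 0.5278
−0.23·log₂(0.23) = 0.4877
−0.22·log₂(0.22) = 0.4806
Sum ≈ 1.9766 → 1.977 bits.

1.977 bits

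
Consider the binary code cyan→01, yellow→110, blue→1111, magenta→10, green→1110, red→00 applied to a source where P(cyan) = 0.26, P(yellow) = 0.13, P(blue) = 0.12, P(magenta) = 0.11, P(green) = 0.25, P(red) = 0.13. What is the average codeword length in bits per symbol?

2.87 bits/symbol

L̄ = Σ pᵢ·ℓᵢ = 0.26·2 + 0.13·3 + 0.12·4 + 0.11·2 + 0.25·4 + 0.13·2 = 2.87 bits/symbol.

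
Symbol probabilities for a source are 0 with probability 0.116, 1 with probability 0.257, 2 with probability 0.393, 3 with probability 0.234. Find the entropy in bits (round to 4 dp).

1.8841 bits

H = −Σ pᵢ log₂ pᵢ.
−0.116·log₂(0.116) = 0.3605
−0.257·log₂(0.257) = 0.5038
−0.393·log₂(0.393) = 0.5295
−0.234·log₂(0.234) = 0.4903
Sum ≈ 1.8841 → 1.8841 bits.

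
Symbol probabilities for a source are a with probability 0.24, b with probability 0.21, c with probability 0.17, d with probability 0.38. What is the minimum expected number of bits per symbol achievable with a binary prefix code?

Repeatedly combine the two least-probable nodes; the expected code length is the sum of the merged weights.
merge 17/100 + 21/100 → 19/50
merge 6/25 + 19/50 → 31/50
merge 19/50 + 31/50 → 1
L = 19/50 + 31/50 + 1 = 2 bits/symbol.

2 bits/symbol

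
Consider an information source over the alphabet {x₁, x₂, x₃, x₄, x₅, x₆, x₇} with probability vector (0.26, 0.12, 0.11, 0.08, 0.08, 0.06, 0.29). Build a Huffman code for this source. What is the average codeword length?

2.59 bits/symbol

Repeatedly combine the two least-probable nodes; the expected code length is the sum of the merged weights.
merge 3/50 + 2/25 → 7/50
merge 2/25 + 11/100 → 19/100
merge 3/25 + 7/50 → 13/50
merge 19/100 + 13/50 → 9/20
merge 13/50 + 29/100 → 11/20
merge 9/20 + 11/20 → 1
L = 7/50 + 19/100 + 13/50 + 9/20 + 11/20 + 1 = 259/100 = 2.59 bits/symbol.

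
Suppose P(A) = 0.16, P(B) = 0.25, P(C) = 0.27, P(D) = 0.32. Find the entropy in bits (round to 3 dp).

H = −Σ pᵢ log₂ pᵢ.
−0.16·log₂(0.16) = 0.4230
−0.25·log₂(0.25) = 0.5000
−0.27·log₂(0.27) = 0.5100
−0.32·log₂(0.32) = 0.5260
Sum ≈ 1.9591 → 1.959 bits.

1.959 bits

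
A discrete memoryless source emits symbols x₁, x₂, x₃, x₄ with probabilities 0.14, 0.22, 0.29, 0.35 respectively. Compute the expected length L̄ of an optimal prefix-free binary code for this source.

Repeatedly combine the two least-probable nodes; the expected code length is the sum of the merged weights.
merge 7/50 + 11/50 → 9/25
merge 29/100 + 7/20 → 16/25
merge 9/25 + 16/25 → 1
L = 9/25 + 16/25 + 1 = 2 bits/symbol.

2 bits/symbol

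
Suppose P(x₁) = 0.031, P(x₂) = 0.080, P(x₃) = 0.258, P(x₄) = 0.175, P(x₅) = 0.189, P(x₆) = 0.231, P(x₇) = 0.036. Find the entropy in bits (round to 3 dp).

2.506 bits

H = −Σ pᵢ log₂ pᵢ.
−0.031·log₂(0.031) = 0.1554
−0.080·log₂(0.080) = 0.2915
−0.258·log₂(0.258) = 0.5043
−0.175·log₂(0.175) = 0.4401
−0.189·log₂(0.189) = 0.4543
−0.231·log₂(0.231) = 0.4883
−0.036·log₂(0.036) = 0.1727
Sum ≈ 2.5065 → 2.506 bits.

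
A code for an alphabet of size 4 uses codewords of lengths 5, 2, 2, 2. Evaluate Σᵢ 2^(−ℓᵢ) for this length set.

With common denominator 2^5 = 32: Σ 2^(−ℓᵢ) = 1/32 + 8/32 + 8/32 + 8/32 = 25/32 = 0.78125.

0.78125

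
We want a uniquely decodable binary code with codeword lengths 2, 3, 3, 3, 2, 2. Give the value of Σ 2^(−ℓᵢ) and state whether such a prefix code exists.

With common denominator 2^3 = 8: Σ 2^(−ℓᵢ) = 2/8 + 1/8 + 1/8 + 1/8 + 2/8 + 2/8 = 9/8 = 1.125.
Kraft's inequality requires Σ ≤ 1; here Σ = 1.125 > 1, so no such prefix code exists.

1.125; no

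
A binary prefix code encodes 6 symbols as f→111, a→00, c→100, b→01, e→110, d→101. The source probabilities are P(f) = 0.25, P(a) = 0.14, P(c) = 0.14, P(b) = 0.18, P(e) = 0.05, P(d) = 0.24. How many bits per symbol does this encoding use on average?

L̄ = Σ pᵢ·ℓᵢ = 0.25·3 + 0.14·2 + 0.14·3 + 0.18·2 + 0.05·3 + 0.24·3 = 2.68 bits/symbol.

2.68 bits/symbol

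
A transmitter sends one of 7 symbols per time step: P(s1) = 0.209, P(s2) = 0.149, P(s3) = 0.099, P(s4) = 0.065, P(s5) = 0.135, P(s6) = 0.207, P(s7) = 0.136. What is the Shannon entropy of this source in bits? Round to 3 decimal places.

2.720 bits

H = −Σ pᵢ log₂ pᵢ.
−0.209·log₂(0.209) = 0.4720
−0.149·log₂(0.149) = 0.4092
−0.099·log₂(0.099) = 0.3303
−0.065·log₂(0.065) = 0.2563
−0.135·log₂(0.135) = 0.3900
−0.207·log₂(0.207) = 0.4704
−0.136·log₂(0.136) = 0.3915
Sum ≈ 2.7197 → 2.720 bits.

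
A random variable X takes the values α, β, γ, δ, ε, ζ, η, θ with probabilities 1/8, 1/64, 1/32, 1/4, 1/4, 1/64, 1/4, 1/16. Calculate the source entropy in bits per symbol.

Each probability is a power of 1/2, so log₂(1/p) is an integer.
H = Σ p·log₂(1/p) = 1/8·3 + 1/64·6 + 1/32·5 + 1/4·2 + 1/4·2 + 1/64·6 + 1/4·2 + 1/16·4 = 2.46875 bits.

2.46875 bits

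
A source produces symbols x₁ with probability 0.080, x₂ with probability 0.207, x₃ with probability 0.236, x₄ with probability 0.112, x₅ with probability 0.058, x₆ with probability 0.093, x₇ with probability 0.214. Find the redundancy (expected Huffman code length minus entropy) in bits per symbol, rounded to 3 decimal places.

Entropy H = −Σ p log₂ p ≈ 2.6402 bits.
Huffman merges: 29/500+2/25→69/500; 93/1000+14/125→41/200; 69/500+41/200→343/1000; 207/1000+107/500→421/1000; 59/250+343/1000→579/1000; 421/1000+579/1000→1. L = 1343/500 ≈ 2.6860.
L − H = 2.6860 − 2.6402 = 0.046 bits.

0.046 bits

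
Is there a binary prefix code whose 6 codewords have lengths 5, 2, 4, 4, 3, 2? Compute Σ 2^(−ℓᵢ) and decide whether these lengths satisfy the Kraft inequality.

0.78125; yes

With common denominator 2^5 = 32: Σ 2^(−ℓᵢ) = 1/32 + 8/32 + 2/32 + 2/32 + 4/32 + 8/32 = 25/32 = 0.78125.
Kraft's inequality requires Σ ≤ 1; here Σ = 0.78125 ≤ 1, so such a prefix code exists.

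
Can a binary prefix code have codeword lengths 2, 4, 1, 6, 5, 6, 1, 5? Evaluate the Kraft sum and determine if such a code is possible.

With common denominator 2^6 = 64: Σ 2^(−ℓᵢ) = 16/64 + 4/64 + 32/64 + 1/64 + 2/64 + 1/64 + 32/64 + 2/64 = 90/64 = 1.40625.
Kraft's inequality requires Σ ≤ 1; here Σ = 1.40625 > 1, so no such prefix code exists.

1.40625; no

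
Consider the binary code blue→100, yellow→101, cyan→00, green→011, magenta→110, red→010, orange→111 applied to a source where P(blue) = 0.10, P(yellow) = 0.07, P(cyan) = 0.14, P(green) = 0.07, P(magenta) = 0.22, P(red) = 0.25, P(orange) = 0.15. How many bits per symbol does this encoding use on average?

L̄ = Σ pᵢ·ℓᵢ = 0.10·3 + 0.07·3 + 0.14·2 + 0.07·3 + 0.22·3 + 0.25·3 + 0.15·3 = 2.86 bits/symbol.

2.86 bits/symbol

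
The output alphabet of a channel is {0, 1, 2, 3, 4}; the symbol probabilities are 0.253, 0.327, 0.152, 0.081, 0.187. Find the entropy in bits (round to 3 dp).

2.188 bits

H = −Σ pᵢ log₂ pᵢ.
−0.253·log₂(0.253) = 0.5016
−0.327·log₂(0.327) = 0.5273
−0.152·log₂(0.152) = 0.4131
−0.081·log₂(0.081) = 0.2937
−0.187·log₂(0.187) = 0.4523
Sum ≈ 2.1881 → 2.188 bits.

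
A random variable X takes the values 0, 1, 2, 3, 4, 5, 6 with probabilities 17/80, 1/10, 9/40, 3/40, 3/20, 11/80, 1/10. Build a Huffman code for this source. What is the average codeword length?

2.7375 bits/symbol

Repeatedly combine the two least-probable nodes; the expected code length is the sum of the merged weights.
merge 3/40 + 1/10 → 7/40
merge 1/10 + 11/80 → 19/80
merge 3/20 + 7/40 → 13/40
merge 17/80 + 9/40 → 7/16
merge 19/80 + 13/40 → 9/16
merge 7/16 + 9/16 → 1
L = 7/40 + 19/80 + 13/40 + 7/16 + 9/16 + 1 = 219/80 = 2.7375 bits/symbol.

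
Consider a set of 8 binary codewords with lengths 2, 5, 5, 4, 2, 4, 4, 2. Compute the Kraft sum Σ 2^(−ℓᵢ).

With common denominator 2^5 = 32: Σ 2^(−ℓᵢ) = 8/32 + 1/32 + 1/32 + 2/32 + 8/32 + 2/32 + 2/32 + 8/32 = 32/32 = 1.

1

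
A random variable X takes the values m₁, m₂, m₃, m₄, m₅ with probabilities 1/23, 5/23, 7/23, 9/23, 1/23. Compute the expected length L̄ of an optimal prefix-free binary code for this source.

Repeatedly combine the two least-probable nodes; the expected code length is the sum of the merged weights.
merge 1/23 + 1/23 → 2/23
merge 2/23 + 5/23 → 7/23
merge 7/23 + 7/23 → 14/23
merge 9/23 + 14/23 → 1
L = 2/23 + 7/23 + 14/23 + 1 = 2 bits/symbol.

2 bits/symbol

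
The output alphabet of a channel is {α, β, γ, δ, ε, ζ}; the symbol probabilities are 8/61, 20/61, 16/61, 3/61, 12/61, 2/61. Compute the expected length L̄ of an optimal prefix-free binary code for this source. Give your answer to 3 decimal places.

Repeatedly combine the two least-probable nodes; the expected code length is the sum of the merged weights.
merge 2/61 + 3/61 → 5/61
merge 5/61 + 8/61 → 13/61
merge 12/61 + 13/61 → 25/61
merge 16/61 + 20/61 → 36/61
merge 25/61 + 36/61 → 1
L = 5/61 + 13/61 + 25/61 + 36/61 + 1 = 140/61 ≈ 2.295 bits/symbol.

2.295 bits/symbol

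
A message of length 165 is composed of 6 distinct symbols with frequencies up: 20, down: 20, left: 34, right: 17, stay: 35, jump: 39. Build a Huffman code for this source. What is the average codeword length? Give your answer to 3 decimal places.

2.552 bits/symbol

Probabilities are the counts divided by 165.
Repeatedly combine the two least-probable nodes; the expected code length is the sum of the merged weights.
merge 17/165 + 4/33 → 37/165
merge 4/33 + 34/165 → 18/55
merge 7/33 + 37/165 → 24/55
merge 13/55 + 18/55 → 31/55
merge 24/55 + 31/55 → 1
L = 37/165 + 18/55 + 24/55 + 31/55 + 1 = 421/165 ≈ 2.552 bits/symbol.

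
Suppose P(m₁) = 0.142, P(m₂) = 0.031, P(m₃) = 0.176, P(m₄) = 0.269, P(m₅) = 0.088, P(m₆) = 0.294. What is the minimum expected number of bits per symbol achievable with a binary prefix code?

Repeatedly combine the two least-probable nodes; the expected code length is the sum of the merged weights.
merge 31/1000 + 11/125 → 119/1000
merge 119/1000 + 71/500 → 261/1000
merge 22/125 + 261/1000 → 437/1000
merge 269/1000 + 147/500 → 563/1000
merge 437/1000 + 563/1000 → 1
L = 119/1000 + 261/1000 + 437/1000 + 563/1000 + 1 = 119/50 = 2.38 bits/symbol.

2.38 bits/symbol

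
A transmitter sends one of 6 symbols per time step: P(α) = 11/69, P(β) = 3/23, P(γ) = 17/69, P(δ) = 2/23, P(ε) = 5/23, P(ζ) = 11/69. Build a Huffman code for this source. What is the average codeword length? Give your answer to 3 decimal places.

2.536 bits/symbol

Repeatedly combine the two least-probable nodes; the expected code length is the sum of the merged weights.
merge 2/23 + 3/23 → 5/23
merge 11/69 + 11/69 → 22/69
merge 5/23 + 5/23 → 10/23
merge 17/69 + 22/69 → 13/23
merge 10/23 + 13/23 → 1
L = 5/23 + 22/69 + 10/23 + 13/23 + 1 = 175/69 ≈ 2.536 bits/symbol.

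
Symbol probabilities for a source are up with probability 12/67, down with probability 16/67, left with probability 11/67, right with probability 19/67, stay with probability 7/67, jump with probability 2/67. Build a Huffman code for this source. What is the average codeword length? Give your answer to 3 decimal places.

2.433 bits/symbol

Repeatedly combine the two least-probable nodes; the expected code length is the sum of the merged weights.
merge 2/67 + 7/67 → 9/67
merge 9/67 + 11/67 → 20/67
merge 12/67 + 16/67 → 28/67
merge 19/67 + 20/67 → 39/67
merge 28/67 + 39/67 → 1
L = 9/67 + 20/67 + 28/67 + 39/67 + 1 = 163/67 ≈ 2.433 bits/symbol.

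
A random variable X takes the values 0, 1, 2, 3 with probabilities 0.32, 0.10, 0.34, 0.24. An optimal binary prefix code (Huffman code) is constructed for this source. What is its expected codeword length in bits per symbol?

Repeatedly combine the two least-probable nodes; the expected code length is the sum of the merged weights.
merge 1/10 + 6/25 → 17/50
merge 8/25 + 17/50 → 33/50
merge 17/50 + 33/50 → 1
L = 17/50 + 33/50 + 1 = 2 bits/symbol.

2 bits/symbol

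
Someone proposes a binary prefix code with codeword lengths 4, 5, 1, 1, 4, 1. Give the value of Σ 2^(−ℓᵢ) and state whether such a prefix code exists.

1.65625; no

With common denominator 2^5 = 32: Σ 2^(−ℓᵢ) = 2/32 + 1/32 + 16/32 + 16/32 + 2/32 + 16/32 = 53/32 = 1.65625.
Kraft's inequality requires Σ ≤ 1; here Σ = 1.65625 > 1, so no such prefix code exists.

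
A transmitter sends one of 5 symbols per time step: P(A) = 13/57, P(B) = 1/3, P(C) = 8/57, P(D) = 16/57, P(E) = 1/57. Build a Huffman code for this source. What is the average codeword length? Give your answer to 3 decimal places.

Repeatedly combine the two least-probable nodes; the expected code length is the sum of the merged weights.
merge 1/57 + 8/57 → 3/19
merge 3/19 + 13/57 → 22/57
merge 16/57 + 1/3 → 35/57
merge 22/57 + 35/57 → 1
L = 3/19 + 22/57 + 35/57 + 1 = 41/19 ≈ 2.158 bits/symbol.

2.158 bits/symbol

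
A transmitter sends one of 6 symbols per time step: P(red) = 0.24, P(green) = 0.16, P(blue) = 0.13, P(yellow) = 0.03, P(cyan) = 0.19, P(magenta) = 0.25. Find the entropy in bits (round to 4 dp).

H = −Σ pᵢ log₂ pᵢ.
−0.24·log₂(0.24) = 0.4941
−0.16·log₂(0.16) = 0.4230
−0.13·log₂(0.13) = 0.3826
−0.03·log₂(0.03) = 0.1518
−0.19·log₂(0.19) = 0.4552
−0.25·log₂(0.25) = 0.5000
Sum ≈ 2.4068 → 2.4068 bits.

2.4068 bits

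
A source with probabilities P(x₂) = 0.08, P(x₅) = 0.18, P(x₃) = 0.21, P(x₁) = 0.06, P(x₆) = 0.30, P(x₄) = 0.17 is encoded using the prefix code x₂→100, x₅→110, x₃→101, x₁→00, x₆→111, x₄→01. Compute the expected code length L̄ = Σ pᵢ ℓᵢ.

L̄ = Σ pᵢ·ℓᵢ = 0.08·3 + 0.18·3 + 0.21·3 + 0.06·2 + 0.30·3 + 0.17·2 = 2.77 bits/symbol.

2.77 bits/symbol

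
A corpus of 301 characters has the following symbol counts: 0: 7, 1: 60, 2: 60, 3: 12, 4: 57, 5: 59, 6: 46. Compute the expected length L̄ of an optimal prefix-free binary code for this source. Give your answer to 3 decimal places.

Probabilities are the counts divided by 301.
Repeatedly combine the two least-probable nodes; the expected code length is the sum of the merged weights.
merge 1/43 + 12/301 → 19/301
merge 19/301 + 46/301 → 65/301
merge 57/301 + 59/301 → 116/301
merge 60/301 + 60/301 → 120/301
merge 65/301 + 116/301 → 181/301
merge 120/301 + 181/301 → 1
L = 19/301 + 65/301 + 116/301 + 120/301 + 181/301 + 1 = 802/301 ≈ 2.664 bits/symbol.

2.664 bits/symbol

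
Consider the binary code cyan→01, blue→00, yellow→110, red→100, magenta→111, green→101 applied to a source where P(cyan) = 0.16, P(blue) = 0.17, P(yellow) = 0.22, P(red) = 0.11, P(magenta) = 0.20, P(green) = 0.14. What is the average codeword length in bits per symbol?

2.67 bits/symbol

L̄ = Σ pᵢ·ℓᵢ = 0.16·2 + 0.17·2 + 0.22·3 + 0.11·3 + 0.20·3 + 0.14·3 = 2.67 bits/symbol.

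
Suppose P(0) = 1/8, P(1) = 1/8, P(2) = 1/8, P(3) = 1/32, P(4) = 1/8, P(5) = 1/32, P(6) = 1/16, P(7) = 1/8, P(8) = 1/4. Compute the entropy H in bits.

Each probability is a power of 1/2, so log₂(1/p) is an integer.
H = Σ p·log₂(1/p) = 1/8·3 + 1/8·3 + 1/8·3 + 1/32·5 + 1/8·3 + 1/32·5 + 1/16·4 + 1/8·3 + 1/4·2 = 2.9375 bits.

2.9375 bits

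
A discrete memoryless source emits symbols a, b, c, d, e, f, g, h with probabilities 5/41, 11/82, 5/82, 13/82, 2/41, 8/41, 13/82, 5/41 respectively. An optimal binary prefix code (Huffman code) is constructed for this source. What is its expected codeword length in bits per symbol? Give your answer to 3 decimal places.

Repeatedly combine the two least-probable nodes; the expected code length is the sum of the merged weights.
merge 2/41 + 5/82 → 9/82
merge 9/82 + 5/41 → 19/82
merge 5/41 + 11/82 → 21/82
merge 13/82 + 13/82 → 13/41
merge 8/41 + 19/82 → 35/82
merge 21/82 + 13/41 → 47/82
merge 35/82 + 47/82 → 1
L = 9/82 + 19/82 + 21/82 + 13/41 + 35/82 + 47/82 + 1 = 239/82 ≈ 2.915 bits/symbol.

2.915 bits/symbol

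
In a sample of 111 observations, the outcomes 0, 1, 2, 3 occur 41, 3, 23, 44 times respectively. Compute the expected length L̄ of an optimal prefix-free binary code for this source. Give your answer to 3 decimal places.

1.838 bits/symbol

Probabilities are the counts divided by 111.
Repeatedly combine the two least-probable nodes; the expected code length is the sum of the merged weights.
merge 1/37 + 23/111 → 26/111
merge 26/111 + 41/111 → 67/111
merge 44/111 + 67/111 → 1
L = 26/111 + 67/111 + 1 = 68/37 ≈ 1.838 bits/symbol.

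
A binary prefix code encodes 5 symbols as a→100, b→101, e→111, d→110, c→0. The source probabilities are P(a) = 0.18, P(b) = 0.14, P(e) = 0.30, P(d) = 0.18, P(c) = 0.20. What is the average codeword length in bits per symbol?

L̄ = Σ pᵢ·ℓᵢ = 0.18·3 + 0.14·3 + 0.30·3 + 0.18·3 + 0.20·1 = 2.6 bits/symbol.

2.6 bits/symbol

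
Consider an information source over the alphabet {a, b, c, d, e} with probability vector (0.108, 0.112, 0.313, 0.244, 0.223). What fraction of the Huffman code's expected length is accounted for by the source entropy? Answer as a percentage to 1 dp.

Entropy H = −Σ p log₂ p ≈ 2.2044 bits.
Huffman merges: 27/250+14/125→11/50; 11/50+223/1000→443/1000; 61/250+313/1000→557/1000; 443/1000+557/1000→1. L = 111/50 ≈ 2.2200.
Efficiency = H/L = 2.2044/2.2200 = 99.3%.

99.3%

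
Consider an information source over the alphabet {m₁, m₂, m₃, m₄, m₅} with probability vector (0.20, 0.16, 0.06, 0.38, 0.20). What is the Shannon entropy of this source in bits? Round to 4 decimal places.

H = −Σ pᵢ log₂ pᵢ.
−0.20·log₂(0.20) = 0.4644
−0.16·log₂(0.16) = 0.4230
−0.06·log₂(0.06) = 0.2435
−0.38·log₂(0.38) = 0.5305
−0.20·log₂(0.20) = 0.4644
Sum ≈ 2.1258 → 2.1258 bits.

2.1258 bits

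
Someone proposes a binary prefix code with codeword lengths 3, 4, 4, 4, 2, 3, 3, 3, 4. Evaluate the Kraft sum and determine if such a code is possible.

With common denominator 2^4 = 16: Σ 2^(−ℓᵢ) = 2/16 + 1/16 + 1/16 + 1/16 + 4/16 + 2/16 + 2/16 + 2/16 + 1/16 = 16/16 = 1.
Kraft's inequality requires Σ ≤ 1; here Σ = 1 ≤ 1, so such a prefix code exists.

1; yes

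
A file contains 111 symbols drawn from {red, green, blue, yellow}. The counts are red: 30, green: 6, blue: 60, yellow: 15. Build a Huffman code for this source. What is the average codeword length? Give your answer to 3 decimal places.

1.649 bits/symbol

Probabilities are the counts divided by 111.
Repeatedly combine the two least-probable nodes; the expected code length is the sum of the merged weights.
merge 2/37 + 5/37 → 7/37
merge 7/37 + 10/37 → 17/37
merge 17/37 + 20/37 → 1
L = 7/37 + 17/37 + 1 = 61/37 ≈ 1.649 bits/symbol.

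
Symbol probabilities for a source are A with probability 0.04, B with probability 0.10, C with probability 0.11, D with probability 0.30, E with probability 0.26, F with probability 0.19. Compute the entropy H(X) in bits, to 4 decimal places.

H = −Σ pᵢ log₂ pᵢ.
−0.04·log₂(0.04) = 0.1858
−0.10·log₂(0.10) = 0.3322
−0.11·log₂(0.11) = 0.3503
−0.30·log₂(0.30) = 0.5211
−0.26·log₂(0.26) = 0.5053
−0.19·log₂(0.19) = 0.4552
Sum ≈ 2.3498 → 2.3498 bits.

2.3498 bits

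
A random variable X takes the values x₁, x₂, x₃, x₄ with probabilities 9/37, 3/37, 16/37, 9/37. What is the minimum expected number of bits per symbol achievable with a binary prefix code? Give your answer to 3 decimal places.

1.892 bits/symbol

Repeatedly combine the two least-probable nodes; the expected code length is the sum of the merged weights.
merge 3/37 + 9/37 → 12/37
merge 9/37 + 12/37 → 21/37
merge 16/37 + 21/37 → 1
L = 12/37 + 21/37 + 1 = 70/37 ≈ 1.892 bits/symbol.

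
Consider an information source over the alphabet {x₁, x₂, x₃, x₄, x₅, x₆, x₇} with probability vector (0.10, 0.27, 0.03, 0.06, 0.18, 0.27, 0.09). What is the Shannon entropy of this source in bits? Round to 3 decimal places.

2.505 bits

H = −Σ pᵢ log₂ pᵢ.
−0.10·log₂(0.10) = 0.3322
−0.27·log₂(0.27) = 0.5100
−0.03·log₂(0.03) = 0.1518
−0.06·log₂(0.06) = 0.2435
−0.18·log₂(0.18) = 0.4453
−0.27·log₂(0.27) = 0.5100
−0.09·log₂(0.09) = 0.3127
Sum ≈ 2.5055 → 2.505 bits.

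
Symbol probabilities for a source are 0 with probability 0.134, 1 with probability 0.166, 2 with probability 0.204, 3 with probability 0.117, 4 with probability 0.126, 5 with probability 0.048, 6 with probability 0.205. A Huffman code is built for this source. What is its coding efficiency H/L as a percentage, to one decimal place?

98.1%

Entropy H = −Σ p log₂ p ≈ 2.7042 bits.
Huffman merges: 6/125+117/1000→33/200; 63/500+67/500→13/50; 33/200+83/500→331/1000; 51/250+41/200→409/1000; 13/50+331/1000→591/1000; 409/1000+591/1000→1. L = 689/250 ≈ 2.7560.
Efficiency = H/L = 2.7042/2.7560 = 98.1%.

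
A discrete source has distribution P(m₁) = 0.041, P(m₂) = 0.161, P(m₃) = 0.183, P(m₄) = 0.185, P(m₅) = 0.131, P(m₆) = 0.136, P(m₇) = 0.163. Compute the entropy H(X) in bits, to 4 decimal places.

H = −Σ pᵢ log₂ pᵢ.
−0.041·log₂(0.041) = 0.1889
−0.161·log₂(0.161) = 0.4242
−0.183·log₂(0.183) = 0.4484
−0.185·log₂(0.185) = 0.4504
−0.131·log₂(0.131) = 0.3841
−0.136·log₂(0.136) = 0.3915
−0.163·log₂(0.163) = 0.4266
Sum ≈ 2.7141 → 2.7141 bits.

2.7141 bits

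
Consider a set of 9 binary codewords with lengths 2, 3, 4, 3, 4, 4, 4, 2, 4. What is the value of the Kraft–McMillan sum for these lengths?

With common denominator 2^4 = 16: Σ 2^(−ℓᵢ) = 4/16 + 2/16 + 1/16 + 2/16 + 1/16 + 1/16 + 1/16 + 4/16 + 1/16 = 17/16 = 1.0625.

1.0625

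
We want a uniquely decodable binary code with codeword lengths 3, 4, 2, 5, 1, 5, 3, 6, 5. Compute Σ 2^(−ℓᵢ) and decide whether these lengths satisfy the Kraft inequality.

1.171875; no

With common denominator 2^6 = 64: Σ 2^(−ℓᵢ) = 8/64 + 4/64 + 16/64 + 2/64 + 32/64 + 2/64 + 8/64 + 1/64 + 2/64 = 75/64 = 1.171875.
Kraft's inequality requires Σ ≤ 1; here Σ = 1.171875 > 1, so no such prefix code exists.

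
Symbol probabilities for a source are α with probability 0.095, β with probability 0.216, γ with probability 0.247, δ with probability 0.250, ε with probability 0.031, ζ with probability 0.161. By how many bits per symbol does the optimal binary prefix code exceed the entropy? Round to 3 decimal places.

Entropy H = −Σ p log₂ p ≈ 2.3780 bits.
Huffman merges: 31/1000+19/200→63/500; 63/500+161/1000→287/1000; 27/125+247/1000→463/1000; 1/4+287/1000→537/1000; 463/1000+537/1000→1. L = 2413/1000 ≈ 2.4130.
L − H = 2.4130 − 2.3780 = 0.035 bits.

0.035 bits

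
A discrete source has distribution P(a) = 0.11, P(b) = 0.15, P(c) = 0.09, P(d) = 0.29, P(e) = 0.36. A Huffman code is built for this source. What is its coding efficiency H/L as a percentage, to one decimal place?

Entropy H = −Σ p log₂ p ≈ 2.1220 bits.
Huffman merges: 9/100+11/100→1/5; 3/20+1/5→7/20; 29/100+7/20→16/25; 9/25+16/25→1. L = 219/100 ≈ 2.1900.
Efficiency = H/L = 2.1220/2.1900 = 96.9%.

96.9%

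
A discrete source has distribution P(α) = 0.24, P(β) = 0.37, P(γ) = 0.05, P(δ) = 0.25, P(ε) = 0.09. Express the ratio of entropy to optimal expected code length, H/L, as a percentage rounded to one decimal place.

Entropy H = −Σ p log₂ p ≈ 2.0536 bits.
Huffman merges: 1/20+9/100→7/50; 7/50+6/25→19/50; 1/4+37/100→31/50; 19/50+31/50→1. L = 107/50 ≈ 2.1400.
Efficiency = H/L = 2.0536/2.1400 = 96.0%.

96.0%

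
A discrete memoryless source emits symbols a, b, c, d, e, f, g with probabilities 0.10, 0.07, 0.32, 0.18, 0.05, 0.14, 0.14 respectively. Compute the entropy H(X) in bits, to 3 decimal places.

H = −Σ pᵢ log₂ pᵢ.
−0.10·log₂(0.10) = 0.3322
−0.07·log₂(0.07) = 0.2686
−0.32·log₂(0.32) = 0.5260
−0.18·log₂(0.18) = 0.4453
−0.05·log₂(0.05) = 0.2161
−0.14·log₂(0.14) = 0.3971
−0.14·log₂(0.14) = 0.3971
Sum ≈ 2.5824 → 2.582 bits.

2.582 bits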